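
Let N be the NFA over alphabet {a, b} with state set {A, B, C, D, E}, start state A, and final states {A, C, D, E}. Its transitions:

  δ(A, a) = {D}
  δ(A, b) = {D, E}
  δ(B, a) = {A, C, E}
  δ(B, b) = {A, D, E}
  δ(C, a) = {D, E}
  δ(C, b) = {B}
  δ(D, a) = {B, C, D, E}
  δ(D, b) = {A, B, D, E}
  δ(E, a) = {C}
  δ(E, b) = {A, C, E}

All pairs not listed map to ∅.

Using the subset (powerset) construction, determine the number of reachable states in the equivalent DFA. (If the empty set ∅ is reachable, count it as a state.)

6

Start state of the DFA: {A}.
{A} --a--> {D}  [new]
{A} --b--> {D, E}  [new]
{D} --a--> {B, C, D, E}  [new]
{D} --b--> {A, B, D, E}  [new]
{D, E} --a--> {B, C, D, E}  [seen]
{D, E} --b--> {A, B, C, D, E}  [new]
{B, C, D, E} --a--> {A, B, C, D, E}  [seen]
{B, C, D, E} --b--> {A, B, C, D, E}  [seen]
{A, B, D, E} --a--> {A, B, C, D, E}  [seen]
{A, B, D, E} --b--> {A, B, C, D, E}  [seen]
{A, B, C, D, E} --a--> {A, B, C, D, E}  [seen]
{A, B, C, D, E} --b--> {A, B, C, D, E}  [seen]
Reachable DFA states: {A}, {D}, {D, E}, {B, C, D, E}, {A, B, D, E}, {A, B, C, D, E}.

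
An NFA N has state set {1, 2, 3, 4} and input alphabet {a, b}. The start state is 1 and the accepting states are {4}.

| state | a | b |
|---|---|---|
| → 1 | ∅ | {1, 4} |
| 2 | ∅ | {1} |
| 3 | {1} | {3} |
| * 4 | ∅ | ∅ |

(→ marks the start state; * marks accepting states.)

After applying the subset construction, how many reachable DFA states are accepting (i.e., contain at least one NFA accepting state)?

1

Start state of the DFA: {1}.
{1} --a--> ∅  [new]
{1} --b--> {1, 4}  [new]
∅ --a--> ∅  [seen]
∅ --b--> ∅  [seen]
{1, 4} --a--> ∅  [seen]
{1, 4} --b--> {1, 4}  [seen]
Reachable DFA states: {1}, ∅, {1, 4}.
Accepting DFA states (contain an NFA accepting state): {1, 4}.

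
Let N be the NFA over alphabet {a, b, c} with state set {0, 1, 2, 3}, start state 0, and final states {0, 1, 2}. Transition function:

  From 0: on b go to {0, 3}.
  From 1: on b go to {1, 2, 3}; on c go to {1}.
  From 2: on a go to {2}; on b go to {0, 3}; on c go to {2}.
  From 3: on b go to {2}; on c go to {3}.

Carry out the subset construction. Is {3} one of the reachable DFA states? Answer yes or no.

yes

Start state of the DFA: {0}.
{0} --a--> ∅  [new]
{0} --b--> {0, 3}  [new]
{0} --c--> ∅  [seen]
∅ --a--> ∅  [seen]
∅ --b--> ∅  [seen]
∅ --c--> ∅  [seen]
{0, 3} --a--> ∅  [seen]
{0, 3} --b--> {0, 2, 3}  [new]
{0, 3} --c--> {3}  [new]
{0, 2, 3} --a--> {2}  [new]
{0, 2, 3} --b--> {0, 2, 3}  [seen]
{0, 2, 3} --c--> {2, 3}  [new]
{3} --a--> ∅  [seen]
{3} --b--> {2}  [seen]
{3} --c--> {3}  [seen]
{2} --a--> {2}  [seen]
{2} --b--> {0, 3}  [seen]
{2} --c--> {2}  [seen]
{2, 3} --a--> {2}  [seen]
{2, 3} --b--> {0, 2, 3}  [seen]
{2, 3} --c--> {2, 3}  [seen]
Reachable DFA states: {0}, ∅, {0, 3}, {0, 2, 3}, {3}, {2}, {2, 3}.
{3} is among them.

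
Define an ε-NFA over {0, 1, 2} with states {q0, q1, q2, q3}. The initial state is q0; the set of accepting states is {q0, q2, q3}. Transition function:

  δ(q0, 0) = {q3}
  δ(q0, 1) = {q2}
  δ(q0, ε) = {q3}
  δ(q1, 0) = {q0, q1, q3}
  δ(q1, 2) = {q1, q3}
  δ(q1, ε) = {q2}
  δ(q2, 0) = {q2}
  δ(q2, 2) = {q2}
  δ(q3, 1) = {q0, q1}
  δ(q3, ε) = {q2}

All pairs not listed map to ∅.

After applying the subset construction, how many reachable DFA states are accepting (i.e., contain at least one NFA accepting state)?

5

Start state of the DFA: {q0, q2, q3} (ε-closure of the NFA start).
{q0, q2, q3} --0--> {q2, q3}  [new]
{q0, q2, q3} --1--> {q0, q1, q2, q3}  [new]
{q0, q2, q3} --2--> {q2}  [new]
{q2, q3} --0--> {q2}  [seen]
{q2, q3} --1--> {q0, q1, q2, q3}  [seen]
{q2, q3} --2--> {q2}  [seen]
{q0, q1, q2, q3} --0--> {q0, q1, q2, q3}  [seen]
{q0, q1, q2, q3} --1--> {q0, q1, q2, q3}  [seen]
{q0, q1, q2, q3} --2--> {q1, q2, q3}  [new]
{q2} --0--> {q2}  [seen]
{q2} --1--> ∅  [new]
{q2} --2--> {q2}  [seen]
{q1, q2, q3} --0--> {q0, q1, q2, q3}  [seen]
{q1, q2, q3} --1--> {q0, q1, q2, q3}  [seen]
{q1, q2, q3} --2--> {q1, q2, q3}  [seen]
∅ --0--> ∅  [seen]
∅ --1--> ∅  [seen]
∅ --2--> ∅  [seen]
Reachable DFA states: {q0, q2, q3}, {q2, q3}, {q0, q1, q2, q3}, {q2}, {q1, q2, q3}, ∅.
Accepting DFA states (contain an NFA accepting state): {q0, q2, q3}, {q2, q3}, {q0, q1, q2, q3}, {q2}, {q1, q2, q3}.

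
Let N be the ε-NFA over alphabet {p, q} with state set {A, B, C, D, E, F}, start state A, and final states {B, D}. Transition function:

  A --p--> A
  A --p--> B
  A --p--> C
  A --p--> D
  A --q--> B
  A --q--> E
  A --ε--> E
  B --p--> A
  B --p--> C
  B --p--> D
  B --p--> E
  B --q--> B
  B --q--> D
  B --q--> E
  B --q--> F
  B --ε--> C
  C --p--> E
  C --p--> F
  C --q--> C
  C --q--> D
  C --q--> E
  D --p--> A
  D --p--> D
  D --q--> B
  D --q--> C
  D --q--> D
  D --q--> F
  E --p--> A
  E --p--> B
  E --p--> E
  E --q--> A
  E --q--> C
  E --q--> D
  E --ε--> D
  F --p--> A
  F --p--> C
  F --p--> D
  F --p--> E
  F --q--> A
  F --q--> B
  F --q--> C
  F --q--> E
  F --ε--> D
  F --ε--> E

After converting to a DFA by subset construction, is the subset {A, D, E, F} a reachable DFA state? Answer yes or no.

Start state of the DFA: {A, D, E} (ε-closure of the NFA start).
{A, D, E} --p--> {A, B, C, D, E}  [new]
{A, D, E} --q--> {A, B, C, D, E, F}  [new]
{A, B, C, D, E} --p--> {A, B, C, D, E, F}  [seen]
{A, B, C, D, E} --q--> {A, B, C, D, E, F}  [seen]
{A, B, C, D, E, F} --p--> {A, B, C, D, E, F}  [seen]
{A, B, C, D, E, F} --q--> {A, B, C, D, E, F}  [seen]
Reachable DFA states: {A, D, E}, {A, B, C, D, E}, {A, B, C, D, E, F}.
{A, D, E, F} is not among them.

no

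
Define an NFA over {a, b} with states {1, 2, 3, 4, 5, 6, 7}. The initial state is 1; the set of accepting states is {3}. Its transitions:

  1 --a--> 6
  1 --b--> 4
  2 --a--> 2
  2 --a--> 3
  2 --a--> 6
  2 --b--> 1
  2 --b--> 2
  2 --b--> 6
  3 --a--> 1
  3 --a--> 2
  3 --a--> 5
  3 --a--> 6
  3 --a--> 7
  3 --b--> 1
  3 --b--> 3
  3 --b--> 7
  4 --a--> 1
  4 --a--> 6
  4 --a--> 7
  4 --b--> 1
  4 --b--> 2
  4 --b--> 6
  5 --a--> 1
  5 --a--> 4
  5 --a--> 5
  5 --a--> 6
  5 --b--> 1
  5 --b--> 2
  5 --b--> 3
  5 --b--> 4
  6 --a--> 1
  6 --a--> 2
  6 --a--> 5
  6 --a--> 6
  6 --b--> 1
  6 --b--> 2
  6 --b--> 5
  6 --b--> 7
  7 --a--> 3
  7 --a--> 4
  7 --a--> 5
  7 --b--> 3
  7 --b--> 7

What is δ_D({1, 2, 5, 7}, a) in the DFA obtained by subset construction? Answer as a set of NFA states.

δ(1,a) = {6}; δ(2,a) = {2, 3, 6}; δ(5,a) = {1, 4, 5, 6}; δ(7,a) = {3, 4, 5}.
Union: {1, 2, 3, 4, 5, 6}.

{1, 2, 3, 4, 5, 6}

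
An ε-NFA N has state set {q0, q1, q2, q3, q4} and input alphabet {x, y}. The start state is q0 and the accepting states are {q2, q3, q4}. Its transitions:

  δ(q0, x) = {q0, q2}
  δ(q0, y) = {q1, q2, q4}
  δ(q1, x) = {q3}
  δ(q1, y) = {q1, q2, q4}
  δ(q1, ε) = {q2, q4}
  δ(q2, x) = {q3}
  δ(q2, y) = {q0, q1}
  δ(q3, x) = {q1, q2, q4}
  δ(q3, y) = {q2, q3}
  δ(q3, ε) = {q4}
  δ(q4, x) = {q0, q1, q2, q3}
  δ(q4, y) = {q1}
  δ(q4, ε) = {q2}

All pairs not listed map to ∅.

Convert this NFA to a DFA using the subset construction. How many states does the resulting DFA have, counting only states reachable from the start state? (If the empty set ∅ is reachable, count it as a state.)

Start state of the DFA: {q0} (ε-closure of the NFA start).
{q0} --x--> {q0, q2}  [new]
{q0} --y--> {q1, q2, q4}  [new]
{q0, q2} --x--> {q0, q2, q3, q4}  [new]
{q0, q2} --y--> {q0, q1, q2, q4}  [new]
{q1, q2, q4} --x--> {q0, q1, q2, q3, q4}  [new]
{q1, q2, q4} --y--> {q0, q1, q2, q4}  [seen]
{q0, q2, q3, q4} --x--> {q0, q1, q2, q3, q4}  [seen]
{q0, q2, q3, q4} --y--> {q0, q1, q2, q3, q4}  [seen]
{q0, q1, q2, q4} --x--> {q0, q1, q2, q3, q4}  [seen]
{q0, q1, q2, q4} --y--> {q0, q1, q2, q4}  [seen]
{q0, q1, q2, q3, q4} --x--> {q0, q1, q2, q3, q4}  [seen]
{q0, q1, q2, q3, q4} --y--> {q0, q1, q2, q3, q4}  [seen]
Reachable DFA states: {q0}, {q0, q2}, {q1, q2, q4}, {q0, q2, q3, q4}, {q0, q1, q2, q4}, {q0, q1, q2, q3, q4}.

6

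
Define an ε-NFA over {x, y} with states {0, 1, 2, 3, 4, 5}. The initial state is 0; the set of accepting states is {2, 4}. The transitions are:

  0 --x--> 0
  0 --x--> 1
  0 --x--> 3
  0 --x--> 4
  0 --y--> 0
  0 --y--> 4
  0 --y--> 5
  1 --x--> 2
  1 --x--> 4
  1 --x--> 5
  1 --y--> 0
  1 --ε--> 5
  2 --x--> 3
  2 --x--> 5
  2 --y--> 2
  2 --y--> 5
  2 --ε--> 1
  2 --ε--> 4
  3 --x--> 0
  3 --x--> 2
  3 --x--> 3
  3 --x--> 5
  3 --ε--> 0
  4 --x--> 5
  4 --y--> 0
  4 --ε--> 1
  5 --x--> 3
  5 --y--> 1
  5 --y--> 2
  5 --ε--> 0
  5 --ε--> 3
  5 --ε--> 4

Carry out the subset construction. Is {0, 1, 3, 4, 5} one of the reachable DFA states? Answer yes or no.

yes

Start state of the DFA: {0} (ε-closure of the NFA start).
{0} --x--> {0, 1, 3, 4, 5}  [new]
{0} --y--> {0, 1, 3, 4, 5}  [seen]
{0, 1, 3, 4, 5} --x--> {0, 1, 2, 3, 4, 5}  [new]
{0, 1, 3, 4, 5} --y--> {0, 1, 2, 3, 4, 5}  [seen]
{0, 1, 2, 3, 4, 5} --x--> {0, 1, 2, 3, 4, 5}  [seen]
{0, 1, 2, 3, 4, 5} --y--> {0, 1, 2, 3, 4, 5}  [seen]
Reachable DFA states: {0}, {0, 1, 3, 4, 5}, {0, 1, 2, 3, 4, 5}.
{0, 1, 3, 4, 5} is among them.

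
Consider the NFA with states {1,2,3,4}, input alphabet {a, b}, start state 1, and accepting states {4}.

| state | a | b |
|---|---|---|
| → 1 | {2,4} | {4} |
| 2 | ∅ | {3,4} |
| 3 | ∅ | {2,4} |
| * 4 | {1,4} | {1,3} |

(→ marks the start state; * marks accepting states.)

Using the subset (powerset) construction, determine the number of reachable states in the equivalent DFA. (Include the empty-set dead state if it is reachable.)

8

Start state of the DFA: {1}.
{1} --a--> {2,4}  [new]
{1} --b--> {4}  [new]
{2,4} --a--> {1,4}  [new]
{2,4} --b--> {1,3,4}  [new]
{4} --a--> {1,4}  [seen]
{4} --b--> {1,3}  [new]
{1,4} --a--> {1,2,4}  [new]
{1,4} --b--> {1,3,4}  [seen]
{1,3,4} --a--> {1,2,4}  [seen]
{1,3,4} --b--> {1,2,3,4}  [new]
{1,3} --a--> {2,4}  [seen]
{1,3} --b--> {2,4}  [seen]
{1,2,4} --a--> {1,2,4}  [seen]
{1,2,4} --b--> {1,3,4}  [seen]
{1,2,3,4} --a--> {1,2,4}  [seen]
{1,2,3,4} --b--> {1,2,3,4}  [seen]
Reachable DFA states: {1}, {2,4}, {4}, {1,4}, {1,3,4}, {1,3}, {1,2,4}, {1,2,3,4}.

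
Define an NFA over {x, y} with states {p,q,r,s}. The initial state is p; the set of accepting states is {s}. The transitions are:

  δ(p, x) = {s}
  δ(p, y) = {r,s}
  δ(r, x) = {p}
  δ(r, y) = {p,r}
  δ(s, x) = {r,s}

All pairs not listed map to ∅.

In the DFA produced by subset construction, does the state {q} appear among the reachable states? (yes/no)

no

Start state of the DFA: {p}.
{p} --x--> {s}  [new]
{p} --y--> {r,s}  [new]
{s} --x--> {r,s}  [seen]
{s} --y--> ∅  [new]
{r,s} --x--> {p,r,s}  [new]
{r,s} --y--> {p,r}  [new]
∅ --x--> ∅  [seen]
∅ --y--> ∅  [seen]
{p,r,s} --x--> {p,r,s}  [seen]
{p,r,s} --y--> {p,r,s}  [seen]
{p,r} --x--> {p,s}  [new]
{p,r} --y--> {p,r,s}  [seen]
{p,s} --x--> {r,s}  [seen]
{p,s} --y--> {r,s}  [seen]
Reachable DFA states: {p}, {s}, {r,s}, ∅, {p,r,s}, {p,r}, {p,s}.
{q} is not among them.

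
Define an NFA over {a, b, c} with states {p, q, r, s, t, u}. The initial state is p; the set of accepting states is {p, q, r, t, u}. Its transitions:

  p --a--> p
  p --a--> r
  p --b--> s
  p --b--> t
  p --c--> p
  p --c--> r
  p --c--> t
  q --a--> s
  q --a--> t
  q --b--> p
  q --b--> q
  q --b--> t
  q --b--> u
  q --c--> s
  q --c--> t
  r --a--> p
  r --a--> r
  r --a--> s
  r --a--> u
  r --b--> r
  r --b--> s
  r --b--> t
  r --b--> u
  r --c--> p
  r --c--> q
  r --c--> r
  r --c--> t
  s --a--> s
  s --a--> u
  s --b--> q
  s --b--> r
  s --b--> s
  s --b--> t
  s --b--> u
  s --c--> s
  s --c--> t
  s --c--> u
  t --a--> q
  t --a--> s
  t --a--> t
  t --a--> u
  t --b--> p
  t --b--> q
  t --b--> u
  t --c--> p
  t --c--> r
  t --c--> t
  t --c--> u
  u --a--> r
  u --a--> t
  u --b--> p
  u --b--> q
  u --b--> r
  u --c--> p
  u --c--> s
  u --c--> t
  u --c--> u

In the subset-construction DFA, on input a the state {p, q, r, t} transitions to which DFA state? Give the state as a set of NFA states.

{p, q, r, s, t, u}

δ(p,a) = {p, r}; δ(q,a) = {s, t}; δ(r,a) = {p, r, s, u}; δ(t,a) = {q, s, t, u}.
Union: {p, q, r, s, t, u}.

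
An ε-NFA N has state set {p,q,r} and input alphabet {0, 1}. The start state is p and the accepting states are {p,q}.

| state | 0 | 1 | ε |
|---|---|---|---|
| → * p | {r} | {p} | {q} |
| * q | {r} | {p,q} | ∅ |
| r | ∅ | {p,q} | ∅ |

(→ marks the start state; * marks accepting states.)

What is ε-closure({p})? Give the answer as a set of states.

{p,q}

Begin with {p}.
p →ε {q}; add q.
ε-closure = {p,q}.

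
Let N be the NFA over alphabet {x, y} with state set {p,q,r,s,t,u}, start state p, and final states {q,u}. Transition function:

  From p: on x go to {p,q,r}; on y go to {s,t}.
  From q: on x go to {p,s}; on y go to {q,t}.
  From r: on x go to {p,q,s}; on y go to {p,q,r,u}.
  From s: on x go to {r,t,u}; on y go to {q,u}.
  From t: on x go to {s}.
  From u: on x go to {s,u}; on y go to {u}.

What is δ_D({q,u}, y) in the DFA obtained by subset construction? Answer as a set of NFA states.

δ(q,y) = {q,t}; δ(u,y) = {u}.
Union: {q,t,u}.

{q,t,u}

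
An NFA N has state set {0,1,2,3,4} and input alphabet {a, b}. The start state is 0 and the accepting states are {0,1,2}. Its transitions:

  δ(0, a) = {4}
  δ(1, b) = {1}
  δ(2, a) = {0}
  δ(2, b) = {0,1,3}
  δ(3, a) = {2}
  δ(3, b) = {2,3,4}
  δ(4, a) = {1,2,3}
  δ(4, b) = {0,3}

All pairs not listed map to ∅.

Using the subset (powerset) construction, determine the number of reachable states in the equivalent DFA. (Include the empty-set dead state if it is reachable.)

14

Start state of the DFA: {0}.
{0} --a--> {4}  [new]
{0} --b--> ∅  [new]
{4} --a--> {1,2,3}  [new]
{4} --b--> {0,3}  [new]
∅ --a--> ∅  [seen]
∅ --b--> ∅  [seen]
{1,2,3} --a--> {0,2}  [new]
{1,2,3} --b--> {0,1,2,3,4}  [new]
{0,3} --a--> {2,4}  [new]
{0,3} --b--> {2,3,4}  [new]
{0,2} --a--> {0,4}  [new]
{0,2} --b--> {0,1,3}  [new]
{0,1,2,3,4} --a--> {0,1,2,3,4}  [seen]
{0,1,2,3,4} --b--> {0,1,2,3,4}  [seen]
{2,4} --a--> {0,1,2,3}  [new]
{2,4} --b--> {0,1,3}  [seen]
{2,3,4} --a--> {0,1,2,3}  [seen]
{2,3,4} --b--> {0,1,2,3,4}  [seen]
{0,4} --a--> {1,2,3,4}  [new]
{0,4} --b--> {0,3}  [seen]
{0,1,3} --a--> {2,4}  [seen]
{0,1,3} --b--> {1,2,3,4}  [seen]
{0,1,2,3} --a--> {0,2,4}  [new]
{0,1,2,3} --b--> {0,1,2,3,4}  [seen]
{1,2,3,4} --a--> {0,1,2,3}  [seen]
{1,2,3,4} --b--> {0,1,2,3,4}  [seen]
{0,2,4} --a--> {0,1,2,3,4}  [seen]
{0,2,4} --b--> {0,1,3}  [seen]
Reachable DFA states: {0}, {4}, ∅, {1,2,3}, {0,3}, {0,2}, {0,1,2,3,4}, {2,4}, {2,3,4}, {0,4}, {0,1,3}, {0,1,2,3}, {1,2,3,4}, {0,2,4}.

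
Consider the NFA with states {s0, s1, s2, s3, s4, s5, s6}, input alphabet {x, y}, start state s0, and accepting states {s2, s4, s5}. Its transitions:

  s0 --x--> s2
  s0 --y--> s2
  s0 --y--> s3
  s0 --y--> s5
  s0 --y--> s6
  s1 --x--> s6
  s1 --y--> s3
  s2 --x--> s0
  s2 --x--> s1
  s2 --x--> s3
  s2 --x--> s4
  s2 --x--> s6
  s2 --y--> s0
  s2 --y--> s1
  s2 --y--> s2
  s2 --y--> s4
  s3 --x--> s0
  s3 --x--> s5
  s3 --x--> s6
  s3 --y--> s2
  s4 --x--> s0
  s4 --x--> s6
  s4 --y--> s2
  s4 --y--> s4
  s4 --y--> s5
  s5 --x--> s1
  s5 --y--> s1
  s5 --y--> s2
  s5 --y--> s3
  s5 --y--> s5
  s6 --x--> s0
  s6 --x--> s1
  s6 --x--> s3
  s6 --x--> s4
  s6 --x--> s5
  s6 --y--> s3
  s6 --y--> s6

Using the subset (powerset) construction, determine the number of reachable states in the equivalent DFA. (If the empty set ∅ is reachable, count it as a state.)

10

Start state of the DFA: {s0}.
{s0} --x--> {s2}  [new]
{s0} --y--> {s2, s3, s5, s6}  [new]
{s2} --x--> {s0, s1, s3, s4, s6}  [new]
{s2} --y--> {s0, s1, s2, s4}  [new]
{s2, s3, s5, s6} --x--> {s0, s1, s3, s4, s5, s6}  [new]
{s2, s3, s5, s6} --y--> {s0, s1, s2, s3, s4, s5, s6}  [new]
{s0, s1, s3, s4, s6} --x--> {s0, s1, s2, s3, s4, s5, s6}  [seen]
{s0, s1, s3, s4, s6} --y--> {s2, s3, s4, s5, s6}  [new]
{s0, s1, s2, s4} --x--> {s0, s1, s2, s3, s4, s6}  [new]
{s0, s1, s2, s4} --y--> {s0, s1, s2, s3, s4, s5, s6}  [seen]
{s0, s1, s3, s4, s5, s6} --x--> {s0, s1, s2, s3, s4, s5, s6}  [seen]
{s0, s1, s3, s4, s5, s6} --y--> {s1, s2, s3, s4, s5, s6}  [new]
{s0, s1, s2, s3, s4, s5, s6} --x--> {s0, s1, s2, s3, s4, s5, s6}  [seen]
{s0, s1, s2, s3, s4, s5, s6} --y--> {s0, s1, s2, s3, s4, s5, s6}  [seen]
{s2, s3, s4, s5, s6} --x--> {s0, s1, s3, s4, s5, s6}  [seen]
{s2, s3, s4, s5, s6} --y--> {s0, s1, s2, s3, s4, s5, s6}  [seen]
{s0, s1, s2, s3, s4, s6} --x--> {s0, s1, s2, s3, s4, s5, s6}  [seen]
{s0, s1, s2, s3, s4, s6} --y--> {s0, s1, s2, s3, s4, s5, s6}  [seen]
{s1, s2, s3, s4, s5, s6} --x--> {s0, s1, s3, s4, s5, s6}  [seen]
{s1, s2, s3, s4, s5, s6} --y--> {s0, s1, s2, s3, s4, s5, s6}  [seen]
Reachable DFA states: {s0}, {s2}, {s2, s3, s5, s6}, {s0, s1, s3, s4, s6}, {s0, s1, s2, s4}, {s0, s1, s3, s4, s5, s6}, {s0, s1, s2, s3, s4, s5, s6}, {s2, s3, s4, s5, s6}, {s0, s1, s2, s3, s4, s6}, {s1, s2, s3, s4, s5, s6}.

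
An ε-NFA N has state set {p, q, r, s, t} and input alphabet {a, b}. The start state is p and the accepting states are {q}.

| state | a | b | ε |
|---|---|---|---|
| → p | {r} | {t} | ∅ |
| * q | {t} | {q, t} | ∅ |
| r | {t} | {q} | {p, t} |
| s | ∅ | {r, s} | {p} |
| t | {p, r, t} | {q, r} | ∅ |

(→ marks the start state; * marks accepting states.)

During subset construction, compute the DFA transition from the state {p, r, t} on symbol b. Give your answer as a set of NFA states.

{p, q, r, t}

δ(p,b) = {t}; δ(r,b) = {q}; δ(t,b) = {q, r}.
Union: {q, r, t}.
ε-closure gives {p, q, r, t}.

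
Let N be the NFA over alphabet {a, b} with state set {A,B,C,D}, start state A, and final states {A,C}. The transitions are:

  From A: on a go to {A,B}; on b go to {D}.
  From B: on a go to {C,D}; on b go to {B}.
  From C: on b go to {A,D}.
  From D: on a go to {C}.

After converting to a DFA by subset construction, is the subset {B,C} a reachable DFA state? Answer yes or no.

no

Start state of the DFA: {A}.
{A} --a--> {A,B}  [new]
{A} --b--> {D}  [new]
{A,B} --a--> {A,B,C,D}  [new]
{A,B} --b--> {B,D}  [new]
{D} --a--> {C}  [new]
{D} --b--> ∅  [new]
{A,B,C,D} --a--> {A,B,C,D}  [seen]
{A,B,C,D} --b--> {A,B,D}  [new]
{B,D} --a--> {C,D}  [new]
{B,D} --b--> {B}  [new]
{C} --a--> ∅  [seen]
{C} --b--> {A,D}  [new]
∅ --a--> ∅  [seen]
∅ --b--> ∅  [seen]
{A,B,D} --a--> {A,B,C,D}  [seen]
{A,B,D} --b--> {B,D}  [seen]
{C,D} --a--> {C}  [seen]
{C,D} --b--> {A,D}  [seen]
{B} --a--> {C,D}  [seen]
{B} --b--> {B}  [seen]
{A,D} --a--> {A,B,C}  [new]
{A,D} --b--> {D}  [seen]
{A,B,C} --a--> {A,B,C,D}  [seen]
{A,B,C} --b--> {A,B,D}  [seen]
Reachable DFA states: {A}, {A,B}, {D}, {A,B,C,D}, {B,D}, {C}, ∅, {A,B,D}, {C,D}, {B}, {A,D}, {A,B,C}.
{B,C} is not among them.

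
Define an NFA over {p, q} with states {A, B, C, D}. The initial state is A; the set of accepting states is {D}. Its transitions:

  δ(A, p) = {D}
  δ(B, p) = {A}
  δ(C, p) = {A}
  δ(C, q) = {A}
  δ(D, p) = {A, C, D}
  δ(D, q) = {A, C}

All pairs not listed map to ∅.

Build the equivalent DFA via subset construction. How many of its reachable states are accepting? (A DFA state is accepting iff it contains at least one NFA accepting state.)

Start state of the DFA: {A}.
{A} --p--> {D}  [new]
{A} --q--> ∅  [new]
{D} --p--> {A, C, D}  [new]
{D} --q--> {A, C}  [new]
∅ --p--> ∅  [seen]
∅ --q--> ∅  [seen]
{A, C, D} --p--> {A, C, D}  [seen]
{A, C, D} --q--> {A, C}  [seen]
{A, C} --p--> {A, D}  [new]
{A, C} --q--> {A}  [seen]
{A, D} --p--> {A, C, D}  [seen]
{A, D} --q--> {A, C}  [seen]
Reachable DFA states: {A}, {D}, ∅, {A, C, D}, {A, C}, {A, D}.
Accepting DFA states (contain an NFA accepting state): {D}, {A, C, D}, {A, D}.

3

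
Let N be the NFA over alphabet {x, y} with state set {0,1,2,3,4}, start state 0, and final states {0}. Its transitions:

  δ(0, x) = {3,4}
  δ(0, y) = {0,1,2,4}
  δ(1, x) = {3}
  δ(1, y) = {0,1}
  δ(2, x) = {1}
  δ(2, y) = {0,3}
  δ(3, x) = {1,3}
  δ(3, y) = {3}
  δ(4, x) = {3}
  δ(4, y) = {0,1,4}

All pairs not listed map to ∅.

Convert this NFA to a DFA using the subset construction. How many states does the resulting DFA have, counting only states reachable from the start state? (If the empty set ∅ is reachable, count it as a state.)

8

Start state of the DFA: {0}.
{0} --x--> {3,4}  [new]
{0} --y--> {0,1,2,4}  [new]
{3,4} --x--> {1,3}  [new]
{3,4} --y--> {0,1,3,4}  [new]
{0,1,2,4} --x--> {1,3,4}  [new]
{0,1,2,4} --y--> {0,1,2,3,4}  [new]
{1,3} --x--> {1,3}  [seen]
{1,3} --y--> {0,1,3}  [new]
{0,1,3,4} --x--> {1,3,4}  [seen]
{0,1,3,4} --y--> {0,1,2,3,4}  [seen]
{1,3,4} --x--> {1,3}  [seen]
{1,3,4} --y--> {0,1,3,4}  [seen]
{0,1,2,3,4} --x--> {1,3,4}  [seen]
{0,1,2,3,4} --y--> {0,1,2,3,4}  [seen]
{0,1,3} --x--> {1,3,4}  [seen]
{0,1,3} --y--> {0,1,2,3,4}  [seen]
Reachable DFA states: {0}, {3,4}, {0,1,2,4}, {1,3}, {0,1,3,4}, {1,3,4}, {0,1,2,3,4}, {0,1,3}.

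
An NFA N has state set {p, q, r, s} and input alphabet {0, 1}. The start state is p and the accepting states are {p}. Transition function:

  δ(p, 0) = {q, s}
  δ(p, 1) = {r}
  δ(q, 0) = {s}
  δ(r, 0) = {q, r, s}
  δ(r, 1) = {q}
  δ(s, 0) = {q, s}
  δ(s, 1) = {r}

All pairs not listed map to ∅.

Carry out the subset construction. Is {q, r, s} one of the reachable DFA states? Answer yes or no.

yes

Start state of the DFA: {p}.
{p} --0--> {q, s}  [new]
{p} --1--> {r}  [new]
{q, s} --0--> {q, s}  [seen]
{q, s} --1--> {r}  [seen]
{r} --0--> {q, r, s}  [new]
{r} --1--> {q}  [new]
{q, r, s} --0--> {q, r, s}  [seen]
{q, r, s} --1--> {q, r}  [new]
{q} --0--> {s}  [new]
{q} --1--> ∅  [new]
{q, r} --0--> {q, r, s}  [seen]
{q, r} --1--> {q}  [seen]
{s} --0--> {q, s}  [seen]
{s} --1--> {r}  [seen]
∅ --0--> ∅  [seen]
∅ --1--> ∅  [seen]
Reachable DFA states: {p}, {q, s}, {r}, {q, r, s}, {q}, {q, r}, {s}, ∅.
{q, r, s} is among them.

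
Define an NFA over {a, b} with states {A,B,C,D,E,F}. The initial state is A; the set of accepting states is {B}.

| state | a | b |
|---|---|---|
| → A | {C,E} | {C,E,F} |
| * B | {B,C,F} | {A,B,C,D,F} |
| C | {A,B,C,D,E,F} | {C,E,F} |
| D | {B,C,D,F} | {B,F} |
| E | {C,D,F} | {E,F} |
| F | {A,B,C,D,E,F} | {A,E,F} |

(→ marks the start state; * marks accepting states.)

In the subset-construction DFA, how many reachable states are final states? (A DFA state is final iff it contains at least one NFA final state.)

1

Start state of the DFA: {A}.
{A} --a--> {C,E}  [new]
{A} --b--> {C,E,F}  [new]
{C,E} --a--> {A,B,C,D,E,F}  [new]
{C,E} --b--> {C,E,F}  [seen]
{C,E,F} --a--> {A,B,C,D,E,F}  [seen]
{C,E,F} --b--> {A,C,E,F}  [new]
{A,B,C,D,E,F} --a--> {A,B,C,D,E,F}  [seen]
{A,B,C,D,E,F} --b--> {A,B,C,D,E,F}  [seen]
{A,C,E,F} --a--> {A,B,C,D,E,F}  [seen]
{A,C,E,F} --b--> {A,C,E,F}  [seen]
Reachable DFA states: {A}, {C,E}, {C,E,F}, {A,B,C,D,E,F}, {A,C,E,F}.
Accepting DFA states (contain an NFA accepting state): {A,B,C,D,E,F}.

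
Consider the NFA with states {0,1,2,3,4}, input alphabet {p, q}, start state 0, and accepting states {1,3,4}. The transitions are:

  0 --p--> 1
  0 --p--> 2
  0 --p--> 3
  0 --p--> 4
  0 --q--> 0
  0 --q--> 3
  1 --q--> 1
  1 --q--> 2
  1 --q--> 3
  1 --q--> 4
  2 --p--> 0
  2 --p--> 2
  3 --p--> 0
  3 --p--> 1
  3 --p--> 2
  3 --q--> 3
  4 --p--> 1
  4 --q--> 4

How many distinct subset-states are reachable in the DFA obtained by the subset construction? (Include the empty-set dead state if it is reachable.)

5

Start state of the DFA: {0}.
{0} --p--> {1,2,3,4}  [new]
{0} --q--> {0,3}  [new]
{1,2,3,4} --p--> {0,1,2}  [new]
{1,2,3,4} --q--> {1,2,3,4}  [seen]
{0,3} --p--> {0,1,2,3,4}  [new]
{0,3} --q--> {0,3}  [seen]
{0,1,2} --p--> {0,1,2,3,4}  [seen]
{0,1,2} --q--> {0,1,2,3,4}  [seen]
{0,1,2,3,4} --p--> {0,1,2,3,4}  [seen]
{0,1,2,3,4} --q--> {0,1,2,3,4}  [seen]
Reachable DFA states: {0}, {1,2,3,4}, {0,3}, {0,1,2}, {0,1,2,3,4}.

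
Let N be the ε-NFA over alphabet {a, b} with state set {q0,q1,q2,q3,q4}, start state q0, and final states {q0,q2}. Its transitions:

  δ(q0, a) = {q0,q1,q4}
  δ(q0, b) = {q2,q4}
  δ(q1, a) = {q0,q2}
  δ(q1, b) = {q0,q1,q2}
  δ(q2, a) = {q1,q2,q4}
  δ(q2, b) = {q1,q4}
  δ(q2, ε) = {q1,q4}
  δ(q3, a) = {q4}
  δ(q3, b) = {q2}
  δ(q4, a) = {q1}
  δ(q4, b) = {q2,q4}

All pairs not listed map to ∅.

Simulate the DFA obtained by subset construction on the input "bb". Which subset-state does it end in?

{q0,q1,q2,q4}

Start: {q0}.
δ(q0,b) = {q2,q4}.
Union: {q2,q4}.
ε-closure gives {q1,q2,q4}.
After b: {q1,q2,q4}.
δ(q1,b) = {q0,q1,q2}; δ(q2,b) = {q1,q4}; δ(q4,b) = {q2,q4}.
Union: {q0,q1,q2,q4}.
After b: {q0,q1,q2,q4}.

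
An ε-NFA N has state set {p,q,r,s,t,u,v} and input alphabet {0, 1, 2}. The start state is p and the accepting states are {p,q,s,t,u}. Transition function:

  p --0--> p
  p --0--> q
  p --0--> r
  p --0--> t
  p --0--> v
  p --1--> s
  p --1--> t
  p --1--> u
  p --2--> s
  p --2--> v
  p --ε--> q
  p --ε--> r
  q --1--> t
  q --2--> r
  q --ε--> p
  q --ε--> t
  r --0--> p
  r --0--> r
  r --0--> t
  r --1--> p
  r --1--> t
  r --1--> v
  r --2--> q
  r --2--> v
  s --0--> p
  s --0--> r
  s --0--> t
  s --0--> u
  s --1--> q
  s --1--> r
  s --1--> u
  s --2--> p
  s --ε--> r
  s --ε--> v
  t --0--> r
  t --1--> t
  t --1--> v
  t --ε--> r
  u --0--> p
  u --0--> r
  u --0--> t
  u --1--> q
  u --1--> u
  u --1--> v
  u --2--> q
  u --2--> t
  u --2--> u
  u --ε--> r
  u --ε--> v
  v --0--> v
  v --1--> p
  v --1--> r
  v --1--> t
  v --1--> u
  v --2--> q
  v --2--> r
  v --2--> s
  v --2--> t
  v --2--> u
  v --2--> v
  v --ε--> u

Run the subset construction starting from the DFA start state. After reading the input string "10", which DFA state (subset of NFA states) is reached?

Start: {p,q,r,t}.
δ(p,1) = {s,t,u}; δ(q,1) = {t}; δ(r,1) = {p,t,v}; δ(t,1) = {t,v}.
Union: {p,s,t,u,v}.
ε-closure gives {p,q,r,s,t,u,v}.
After 1: {p,q,r,s,t,u,v}.
δ(p,0) = {p,q,r,t,v}; δ(q,0) = ∅; δ(r,0) = {p,r,t}; δ(s,0) = {p,r,t,u}; δ(t,0) = {r}; δ(u,0) = {p,r,t}; δ(v,0) = {v}.
Union: {p,q,r,t,u,v}.
After 0: {p,q,r,t,u,v}.

{p,q,r,t,u,v}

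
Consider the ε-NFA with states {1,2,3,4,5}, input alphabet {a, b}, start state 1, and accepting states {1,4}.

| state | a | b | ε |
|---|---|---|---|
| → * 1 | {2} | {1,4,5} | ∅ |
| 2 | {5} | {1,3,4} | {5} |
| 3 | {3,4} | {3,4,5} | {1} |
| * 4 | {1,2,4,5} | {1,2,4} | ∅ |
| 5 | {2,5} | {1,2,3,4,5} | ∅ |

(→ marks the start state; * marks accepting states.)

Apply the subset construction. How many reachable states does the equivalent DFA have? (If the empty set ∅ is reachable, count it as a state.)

5

Start state of the DFA: {1} (ε-closure of the NFA start).
{1} --a--> {2,5}  [new]
{1} --b--> {1,4,5}  [new]
{2,5} --a--> {2,5}  [seen]
{2,5} --b--> {1,2,3,4,5}  [new]
{1,4,5} --a--> {1,2,4,5}  [new]
{1,4,5} --b--> {1,2,3,4,5}  [seen]
{1,2,3,4,5} --a--> {1,2,3,4,5}  [seen]
{1,2,3,4,5} --b--> {1,2,3,4,5}  [seen]
{1,2,4,5} --a--> {1,2,4,5}  [seen]
{1,2,4,5} --b--> {1,2,3,4,5}  [seen]
Reachable DFA states: {1}, {2,5}, {1,4,5}, {1,2,3,4,5}, {1,2,4,5}.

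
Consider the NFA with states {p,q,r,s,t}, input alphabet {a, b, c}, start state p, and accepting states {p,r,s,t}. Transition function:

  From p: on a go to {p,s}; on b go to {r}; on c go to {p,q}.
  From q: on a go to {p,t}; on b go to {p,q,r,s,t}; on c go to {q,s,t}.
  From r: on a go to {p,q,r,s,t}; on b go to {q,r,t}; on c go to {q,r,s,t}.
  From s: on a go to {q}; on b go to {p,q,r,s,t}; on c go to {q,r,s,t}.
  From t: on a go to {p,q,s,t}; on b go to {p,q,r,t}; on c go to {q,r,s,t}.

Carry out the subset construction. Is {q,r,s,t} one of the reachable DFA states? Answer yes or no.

yes

Start state of the DFA: {p}.
{p} --a--> {p,s}  [new]
{p} --b--> {r}  [new]
{p} --c--> {p,q}  [new]
{p,s} --a--> {p,q,s}  [new]
{p,s} --b--> {p,q,r,s,t}  [new]
{p,s} --c--> {p,q,r,s,t}  [seen]
{r} --a--> {p,q,r,s,t}  [seen]
{r} --b--> {q,r,t}  [new]
{r} --c--> {q,r,s,t}  [new]
{p,q} --a--> {p,s,t}  [new]
{p,q} --b--> {p,q,r,s,t}  [seen]
{p,q} --c--> {p,q,s,t}  [new]
{p,q,s} --a--> {p,q,s,t}  [seen]
{p,q,s} --b--> {p,q,r,s,t}  [seen]
{p,q,s} --c--> {p,q,r,s,t}  [seen]
{p,q,r,s,t} --a--> {p,q,r,s,t}  [seen]
{p,q,r,s,t} --b--> {p,q,r,s,t}  [seen]
{p,q,r,s,t} --c--> {p,q,r,s,t}  [seen]
{q,r,t} --a--> {p,q,r,s,t}  [seen]
{q,r,t} --b--> {p,q,r,s,t}  [seen]
{q,r,t} --c--> {q,r,s,t}  [seen]
{q,r,s,t} --a--> {p,q,r,s,t}  [seen]
{q,r,s,t} --b--> {p,q,r,s,t}  [seen]
{q,r,s,t} --c--> {q,r,s,t}  [seen]
{p,s,t} --a--> {p,q,s,t}  [seen]
{p,s,t} --b--> {p,q,r,s,t}  [seen]
{p,s,t} --c--> {p,q,r,s,t}  [seen]
{p,q,s,t} --a--> {p,q,s,t}  [seen]
{p,q,s,t} --b--> {p,q,r,s,t}  [seen]
{p,q,s,t} --c--> {p,q,r,s,t}  [seen]
Reachable DFA states: {p}, {p,s}, {r}, {p,q}, {p,q,s}, {p,q,r,s,t}, {q,r,t}, {q,r,s,t}, {p,s,t}, {p,q,s,t}.
{q,r,s,t} is among them.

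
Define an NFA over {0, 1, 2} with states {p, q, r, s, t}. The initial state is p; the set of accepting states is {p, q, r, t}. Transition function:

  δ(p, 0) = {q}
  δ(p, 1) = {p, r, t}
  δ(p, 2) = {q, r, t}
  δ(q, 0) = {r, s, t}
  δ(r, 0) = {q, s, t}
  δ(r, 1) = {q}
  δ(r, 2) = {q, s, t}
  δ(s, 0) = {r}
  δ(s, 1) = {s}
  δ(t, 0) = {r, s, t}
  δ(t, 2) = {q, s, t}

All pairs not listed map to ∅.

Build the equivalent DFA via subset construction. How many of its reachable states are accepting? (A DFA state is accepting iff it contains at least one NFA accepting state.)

Start state of the DFA: {p}.
{p} --0--> {q}  [new]
{p} --1--> {p, r, t}  [new]
{p} --2--> {q, r, t}  [new]
{q} --0--> {r, s, t}  [new]
{q} --1--> ∅  [new]
{q} --2--> ∅  [seen]
{p, r, t} --0--> {q, r, s, t}  [new]
{p, r, t} --1--> {p, q, r, t}  [new]
{p, r, t} --2--> {q, r, s, t}  [seen]
{q, r, t} --0--> {q, r, s, t}  [seen]
{q, r, t} --1--> {q}  [seen]
{q, r, t} --2--> {q, s, t}  [new]
{r, s, t} --0--> {q, r, s, t}  [seen]
{r, s, t} --1--> {q, s}  [new]
{r, s, t} --2--> {q, s, t}  [seen]
∅ --0--> ∅  [seen]
∅ --1--> ∅  [seen]
∅ --2--> ∅  [seen]
{q, r, s, t} --0--> {q, r, s, t}  [seen]
{q, r, s, t} --1--> {q, s}  [seen]
{q, r, s, t} --2--> {q, s, t}  [seen]
{p, q, r, t} --0--> {q, r, s, t}  [seen]
{p, q, r, t} --1--> {p, q, r, t}  [seen]
{p, q, r, t} --2--> {q, r, s, t}  [seen]
{q, s, t} --0--> {r, s, t}  [seen]
{q, s, t} --1--> {s}  [new]
{q, s, t} --2--> {q, s, t}  [seen]
{q, s} --0--> {r, s, t}  [seen]
{q, s} --1--> {s}  [seen]
{q, s} --2--> ∅  [seen]
{s} --0--> {r}  [new]
{s} --1--> {s}  [seen]
{s} --2--> ∅  [seen]
{r} --0--> {q, s, t}  [seen]
{r} --1--> {q}  [seen]
{r} --2--> {q, s, t}  [seen]
Reachable DFA states: {p}, {q}, {p, r, t}, {q, r, t}, {r, s, t}, ∅, {q, r, s, t}, {p, q, r, t}, {q, s, t}, {q, s}, {s}, {r}.
Accepting DFA states (contain an NFA accepting state): {p}, {q}, {p, r, t}, {q, r, t}, {r, s, t}, {q, r, s, t}, {p, q, r, t}, {q, s, t}, {q, s}, {r}.

10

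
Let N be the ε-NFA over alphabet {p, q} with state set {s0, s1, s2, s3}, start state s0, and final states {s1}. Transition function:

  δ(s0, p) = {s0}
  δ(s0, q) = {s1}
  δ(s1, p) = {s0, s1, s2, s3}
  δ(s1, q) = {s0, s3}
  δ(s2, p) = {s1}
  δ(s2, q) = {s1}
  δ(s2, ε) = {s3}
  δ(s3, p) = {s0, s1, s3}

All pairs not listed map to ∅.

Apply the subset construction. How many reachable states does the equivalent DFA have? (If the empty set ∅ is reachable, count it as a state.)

5

Start state of the DFA: {s0} (ε-closure of the NFA start).
{s0} --p--> {s0}  [seen]
{s0} --q--> {s1}  [new]
{s1} --p--> {s0, s1, s2, s3}  [new]
{s1} --q--> {s0, s3}  [new]
{s0, s1, s2, s3} --p--> {s0, s1, s2, s3}  [seen]
{s0, s1, s2, s3} --q--> {s0, s1, s3}  [new]
{s0, s3} --p--> {s0, s1, s3}  [seen]
{s0, s3} --q--> {s1}  [seen]
{s0, s1, s3} --p--> {s0, s1, s2, s3}  [seen]
{s0, s1, s3} --q--> {s0, s1, s3}  [seen]
Reachable DFA states: {s0}, {s1}, {s0, s1, s2, s3}, {s0, s3}, {s0, s1, s3}.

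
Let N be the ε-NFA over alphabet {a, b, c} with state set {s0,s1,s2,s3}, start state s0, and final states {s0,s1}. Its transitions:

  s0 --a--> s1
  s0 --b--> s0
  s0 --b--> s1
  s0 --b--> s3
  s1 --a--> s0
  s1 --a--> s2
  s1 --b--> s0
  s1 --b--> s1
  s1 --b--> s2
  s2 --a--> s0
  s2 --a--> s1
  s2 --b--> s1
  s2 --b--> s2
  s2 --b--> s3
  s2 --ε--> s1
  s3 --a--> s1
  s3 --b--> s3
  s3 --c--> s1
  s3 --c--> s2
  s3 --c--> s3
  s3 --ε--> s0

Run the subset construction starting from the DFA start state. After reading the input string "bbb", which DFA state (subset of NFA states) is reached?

{s0,s1,s2,s3}

Start: {s0}.
δ(s0,b) = {s0,s1,s3}.
Union: {s0,s1,s3}.
After b: {s0,s1,s3}.
δ(s0,b) = {s0,s1,s3}; δ(s1,b) = {s0,s1,s2}; δ(s3,b) = {s3}.
Union: {s0,s1,s2,s3}.
After b: {s0,s1,s2,s3}.
δ(s0,b) = {s0,s1,s3}; δ(s1,b) = {s0,s1,s2}; δ(s2,b) = {s1,s2,s3}; δ(s3,b) = {s3}.
Union: {s0,s1,s2,s3}.
After b: {s0,s1,s2,s3}.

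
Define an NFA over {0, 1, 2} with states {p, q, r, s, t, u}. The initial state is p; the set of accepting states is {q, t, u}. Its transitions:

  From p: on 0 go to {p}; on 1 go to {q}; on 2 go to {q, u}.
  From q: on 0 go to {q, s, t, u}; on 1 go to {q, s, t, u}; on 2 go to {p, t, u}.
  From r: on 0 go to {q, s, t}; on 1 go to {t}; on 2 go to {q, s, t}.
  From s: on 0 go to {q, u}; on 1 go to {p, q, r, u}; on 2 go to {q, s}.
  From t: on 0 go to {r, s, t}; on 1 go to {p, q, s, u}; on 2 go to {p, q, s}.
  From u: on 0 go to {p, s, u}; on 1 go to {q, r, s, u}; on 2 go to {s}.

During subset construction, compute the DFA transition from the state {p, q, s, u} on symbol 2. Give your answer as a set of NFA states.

δ(p,2) = {q, u}; δ(q,2) = {p, t, u}; δ(s,2) = {q, s}; δ(u,2) = {s}.
Union: {p, q, s, t, u}.

{p, q, s, t, u}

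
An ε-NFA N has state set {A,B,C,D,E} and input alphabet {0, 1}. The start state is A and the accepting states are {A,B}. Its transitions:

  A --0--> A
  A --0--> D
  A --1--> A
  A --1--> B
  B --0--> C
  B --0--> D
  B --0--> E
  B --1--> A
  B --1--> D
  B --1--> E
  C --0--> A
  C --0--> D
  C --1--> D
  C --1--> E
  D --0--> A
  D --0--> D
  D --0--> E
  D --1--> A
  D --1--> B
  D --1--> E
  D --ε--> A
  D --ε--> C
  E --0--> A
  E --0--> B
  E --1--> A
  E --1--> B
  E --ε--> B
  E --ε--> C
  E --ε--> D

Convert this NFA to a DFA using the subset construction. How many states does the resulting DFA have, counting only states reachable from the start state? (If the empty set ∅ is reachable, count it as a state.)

Start state of the DFA: {A} (ε-closure of the NFA start).
{A} --0--> {A,C,D}  [new]
{A} --1--> {A,B}  [new]
{A,C,D} --0--> {A,B,C,D,E}  [new]
{A,C,D} --1--> {A,B,C,D,E}  [seen]
{A,B} --0--> {A,B,C,D,E}  [seen]
{A,B} --1--> {A,B,C,D,E}  [seen]
{A,B,C,D,E} --0--> {A,B,C,D,E}  [seen]
{A,B,C,D,E} --1--> {A,B,C,D,E}  [seen]
Reachable DFA states: {A}, {A,C,D}, {A,B}, {A,B,C,D,E}.

4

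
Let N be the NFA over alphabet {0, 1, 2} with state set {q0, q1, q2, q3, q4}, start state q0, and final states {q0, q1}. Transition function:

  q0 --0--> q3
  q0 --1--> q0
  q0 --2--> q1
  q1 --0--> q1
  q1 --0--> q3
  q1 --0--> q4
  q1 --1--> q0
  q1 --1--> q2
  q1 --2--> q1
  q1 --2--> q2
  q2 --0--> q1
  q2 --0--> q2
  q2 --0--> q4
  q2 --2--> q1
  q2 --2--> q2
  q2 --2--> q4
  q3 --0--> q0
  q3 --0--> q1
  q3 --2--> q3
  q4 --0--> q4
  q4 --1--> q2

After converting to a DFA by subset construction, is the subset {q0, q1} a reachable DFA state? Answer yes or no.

yes

Start state of the DFA: {q0}.
{q0} --0--> {q3}  [new]
{q0} --1--> {q0}  [seen]
{q0} --2--> {q1}  [new]
{q3} --0--> {q0, q1}  [new]
{q3} --1--> ∅  [new]
{q3} --2--> {q3}  [seen]
{q1} --0--> {q1, q3, q4}  [new]
{q1} --1--> {q0, q2}  [new]
{q1} --2--> {q1, q2}  [new]
{q0, q1} --0--> {q1, q3, q4}  [seen]
{q0, q1} --1--> {q0, q2}  [seen]
{q0, q1} --2--> {q1, q2}  [seen]
∅ --0--> ∅  [seen]
∅ --1--> ∅  [seen]
∅ --2--> ∅  [seen]
{q1, q3, q4} --0--> {q0, q1, q3, q4}  [new]
{q1, q3, q4} --1--> {q0, q2}  [seen]
{q1, q3, q4} --2--> {q1, q2, q3}  [new]
{q0, q2} --0--> {q1, q2, q3, q4}  [new]
{q0, q2} --1--> {q0}  [seen]
{q0, q2} --2--> {q1, q2, q4}  [new]
{q1, q2} --0--> {q1, q2, q3, q4}  [seen]
{q1, q2} --1--> {q0, q2}  [seen]
{q1, q2} --2--> {q1, q2, q4}  [seen]
{q0, q1, q3, q4} --0--> {q0, q1, q3, q4}  [seen]
{q0, q1, q3, q4} --1--> {q0, q2}  [seen]
{q0, q1, q3, q4} --2--> {q1, q2, q3}  [seen]
{q1, q2, q3} --0--> {q0, q1, q2, q3, q4}  [new]
{q1, q2, q3} --1--> {q0, q2}  [seen]
{q1, q2, q3} --2--> {q1, q2, q3, q4}  [seen]
{q1, q2, q3, q4} --0--> {q0, q1, q2, q3, q4}  [seen]
{q1, q2, q3, q4} --1--> {q0, q2}  [seen]
{q1, q2, q3, q4} --2--> {q1, q2, q3, q4}  [seen]
{q1, q2, q4} --0--> {q1, q2, q3, q4}  [seen]
{q1, q2, q4} --1--> {q0, q2}  [seen]
{q1, q2, q4} --2--> {q1, q2, q4}  [seen]
{q0, q1, q2, q3, q4} --0--> {q0, q1, q2, q3, q4}  [seen]
{q0, q1, q2, q3, q4} --1--> {q0, q2}  [seen]
{q0, q1, q2, q3, q4} --2--> {q1, q2, q3, q4}  [seen]
Reachable DFA states: {q0}, {q3}, {q1}, {q0, q1}, ∅, {q1, q3, q4}, {q0, q2}, {q1, q2}, {q0, q1, q3, q4}, {q1, q2, q3}, {q1, q2, q3, q4}, {q1, q2, q4}, {q0, q1, q2, q3, q4}.
{q0, q1} is among them.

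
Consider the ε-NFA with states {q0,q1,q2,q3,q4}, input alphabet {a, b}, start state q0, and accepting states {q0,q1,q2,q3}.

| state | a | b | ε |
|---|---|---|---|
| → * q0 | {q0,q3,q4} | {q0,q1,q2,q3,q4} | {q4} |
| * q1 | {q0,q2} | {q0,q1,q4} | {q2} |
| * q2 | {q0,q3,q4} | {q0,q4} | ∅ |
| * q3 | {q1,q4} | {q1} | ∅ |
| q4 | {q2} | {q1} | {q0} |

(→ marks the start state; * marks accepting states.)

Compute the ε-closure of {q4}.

Begin with {q4}.
q4 →ε {q0}; add q0.
ε-closure = {q0,q4}.

{q0,q4}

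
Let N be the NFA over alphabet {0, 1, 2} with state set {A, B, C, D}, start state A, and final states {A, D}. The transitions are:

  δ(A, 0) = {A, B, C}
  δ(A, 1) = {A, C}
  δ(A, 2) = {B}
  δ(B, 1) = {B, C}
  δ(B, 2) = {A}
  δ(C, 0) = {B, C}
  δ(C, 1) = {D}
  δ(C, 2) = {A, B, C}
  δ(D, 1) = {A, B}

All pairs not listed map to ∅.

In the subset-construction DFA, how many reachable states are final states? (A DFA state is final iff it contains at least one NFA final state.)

6

Start state of the DFA: {A}.
{A} --0--> {A, B, C}  [new]
{A} --1--> {A, C}  [new]
{A} --2--> {B}  [new]
{A, B, C} --0--> {A, B, C}  [seen]
{A, B, C} --1--> {A, B, C, D}  [new]
{A, B, C} --2--> {A, B, C}  [seen]
{A, C} --0--> {A, B, C}  [seen]
{A, C} --1--> {A, C, D}  [new]
{A, C} --2--> {A, B, C}  [seen]
{B} --0--> ∅  [new]
{B} --1--> {B, C}  [new]
{B} --2--> {A}  [seen]
{A, B, C, D} --0--> {A, B, C}  [seen]
{A, B, C, D} --1--> {A, B, C, D}  [seen]
{A, B, C, D} --2--> {A, B, C}  [seen]
{A, C, D} --0--> {A, B, C}  [seen]
{A, C, D} --1--> {A, B, C, D}  [seen]
{A, C, D} --2--> {A, B, C}  [seen]
∅ --0--> ∅  [seen]
∅ --1--> ∅  [seen]
∅ --2--> ∅  [seen]
{B, C} --0--> {B, C}  [seen]
{B, C} --1--> {B, C, D}  [new]
{B, C} --2--> {A, B, C}  [seen]
{B, C, D} --0--> {B, C}  [seen]
{B, C, D} --1--> {A, B, C, D}  [seen]
{B, C, D} --2--> {A, B, C}  [seen]
Reachable DFA states: {A}, {A, B, C}, {A, C}, {B}, {A, B, C, D}, {A, C, D}, ∅, {B, C}, {B, C, D}.
Accepting DFA states (contain an NFA accepting state): {A}, {A, B, C}, {A, C}, {A, B, C, D}, {A, C, D}, {B, C, D}.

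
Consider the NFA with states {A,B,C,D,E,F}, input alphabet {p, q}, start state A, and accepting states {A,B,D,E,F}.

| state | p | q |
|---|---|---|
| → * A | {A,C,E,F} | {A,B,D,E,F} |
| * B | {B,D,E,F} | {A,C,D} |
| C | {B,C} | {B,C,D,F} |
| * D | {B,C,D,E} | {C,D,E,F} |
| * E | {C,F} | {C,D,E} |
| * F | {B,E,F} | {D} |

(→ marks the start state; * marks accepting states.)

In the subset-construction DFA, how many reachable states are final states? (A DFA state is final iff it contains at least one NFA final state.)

Start state of the DFA: {A}.
{A} --p--> {A,C,E,F}  [new]
{A} --q--> {A,B,D,E,F}  [new]
{A,C,E,F} --p--> {A,B,C,E,F}  [new]
{A,C,E,F} --q--> {A,B,C,D,E,F}  [new]
{A,B,D,E,F} --p--> {A,B,C,D,E,F}  [seen]
{A,B,D,E,F} --q--> {A,B,C,D,E,F}  [seen]
{A,B,C,E,F} --p--> {A,B,C,D,E,F}  [seen]
{A,B,C,E,F} --q--> {A,B,C,D,E,F}  [seen]
{A,B,C,D,E,F} --p--> {A,B,C,D,E,F}  [seen]
{A,B,C,D,E,F} --q--> {A,B,C,D,E,F}  [seen]
Reachable DFA states: {A}, {A,C,E,F}, {A,B,D,E,F}, {A,B,C,E,F}, {A,B,C,D,E,F}.
Accepting DFA states (contain an NFA accepting state): {A}, {A,C,E,F}, {A,B,D,E,F}, {A,B,C,E,F}, {A,B,C,D,E,F}.

5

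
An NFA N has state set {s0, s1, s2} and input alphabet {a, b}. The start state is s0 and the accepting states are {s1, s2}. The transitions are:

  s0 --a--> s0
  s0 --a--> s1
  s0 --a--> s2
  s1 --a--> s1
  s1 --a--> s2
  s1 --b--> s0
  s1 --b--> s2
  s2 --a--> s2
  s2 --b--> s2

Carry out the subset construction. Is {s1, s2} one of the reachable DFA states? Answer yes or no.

Start state of the DFA: {s0}.
{s0} --a--> {s0, s1, s2}  [new]
{s0} --b--> ∅  [new]
{s0, s1, s2} --a--> {s0, s1, s2}  [seen]
{s0, s1, s2} --b--> {s0, s2}  [new]
∅ --a--> ∅  [seen]
∅ --b--> ∅  [seen]
{s0, s2} --a--> {s0, s1, s2}  [seen]
{s0, s2} --b--> {s2}  [new]
{s2} --a--> {s2}  [seen]
{s2} --b--> {s2}  [seen]
Reachable DFA states: {s0}, {s0, s1, s2}, ∅, {s0, s2}, {s2}.
{s1, s2} is not among them.

no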